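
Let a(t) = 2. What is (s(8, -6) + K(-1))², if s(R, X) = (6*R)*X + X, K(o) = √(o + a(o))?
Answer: 85849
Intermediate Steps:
K(o) = √(2 + o) (K(o) = √(o + 2) = √(2 + o))
s(R, X) = X + 6*R*X (s(R, X) = 6*R*X + X = X + 6*R*X)
(s(8, -6) + K(-1))² = (-6*(1 + 6*8) + √(2 - 1))² = (-6*(1 + 48) + √1)² = (-6*49 + 1)² = (-294 + 1)² = (-293)² = 85849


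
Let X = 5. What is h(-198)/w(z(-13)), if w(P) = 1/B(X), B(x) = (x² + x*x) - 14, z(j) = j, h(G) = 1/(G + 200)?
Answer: 18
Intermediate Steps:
h(G) = 1/(200 + G)
B(x) = -14 + 2*x² (B(x) = (x² + x²) - 14 = 2*x² - 14 = -14 + 2*x²)
w(P) = 1/36 (w(P) = 1/(-14 + 2*5²) = 1/(-14 + 2*25) = 1/(-14 + 50) = 1/36)
h(-198)/w(z(-13)) = 1/((200 - 198)*(1/36)) = 36/2 = (½)*36 = 18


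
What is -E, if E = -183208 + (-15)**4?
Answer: 132583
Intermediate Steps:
E = -132583 (E = -183208 + 50625 = -132583)
-E = -1*(-132583) = 132583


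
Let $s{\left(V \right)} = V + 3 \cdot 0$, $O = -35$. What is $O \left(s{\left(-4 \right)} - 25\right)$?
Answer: $1015$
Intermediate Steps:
$s{\left(V \right)} = V$ ($s{\left(V \right)} = V + 0 = V$)
$O \left(s{\left(-4 \right)} - 25\right) = - 35 \left(-4 - 25\right) = \left(-35\right) \left(-29\right) = 1015$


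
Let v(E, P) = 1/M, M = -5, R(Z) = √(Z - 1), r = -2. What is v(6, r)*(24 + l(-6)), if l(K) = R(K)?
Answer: -24/5 - I*√7/5 ≈ -4.8 - 0.52915*I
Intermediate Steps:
R(Z) = √(-1 + Z)
l(K) = √(-1 + K)
v(E, P) = -⅕ (v(E, P) = 1/(-5) = 1*(-⅕) = -⅕)
v(6, r)*(24 + l(-6)) = -(24 + √(-1 - 6))/5 = -(24 + √(-7))/5 = -(24 + I*√7)/5 = -24/5 - I*√7/5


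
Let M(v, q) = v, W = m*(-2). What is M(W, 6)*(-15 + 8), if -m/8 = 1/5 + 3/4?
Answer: -532/5 ≈ -106.40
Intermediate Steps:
m = -38/5 (m = -8*(1/5 + 3/4) = -8*(1*(⅕) + 3*(¼)) = -8*(⅕ + ¾) = -8*19/20 = -38/5 ≈ -7.6000)
W = 76/5 (W = -38/5*(-2) = 76/5 ≈ 15.200)
M(W, 6)*(-15 + 8) = 76*(-15 + 8)/5 = (76/5)*(-7) = -532/5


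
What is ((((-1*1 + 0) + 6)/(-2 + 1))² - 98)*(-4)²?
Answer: -1168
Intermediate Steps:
((((-1*1 + 0) + 6)/(-2 + 1))² - 98)*(-4)² = ((((-1 + 0) + 6)/(-1))² - 98)*16 = ((-(-1 + 6))² - 98)*16 = ((-1*5)² - 98)*16 = ((-5)² - 98)*16 = (25 - 98)*16 = -73*16 = -1168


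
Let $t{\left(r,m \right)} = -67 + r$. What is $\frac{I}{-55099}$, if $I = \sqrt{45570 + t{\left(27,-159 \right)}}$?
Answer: $- \frac{\sqrt{45530}}{55099} \approx -0.0038726$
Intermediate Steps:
$I = \sqrt{45530}$ ($I = \sqrt{45570 + \left(-67 + 27\right)} = \sqrt{45570 - 40} = \sqrt{45530} \approx 213.38$)
$\frac{I}{-55099} = \frac{\sqrt{45530}}{-55099} = \sqrt{45530} \left(- \frac{1}{55099}\right) = - \frac{\sqrt{45530}}{55099}$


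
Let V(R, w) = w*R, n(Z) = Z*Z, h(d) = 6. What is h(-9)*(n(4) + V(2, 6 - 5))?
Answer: 108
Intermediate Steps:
n(Z) = Z²
V(R, w) = R*w
h(-9)*(n(4) + V(2, 6 - 5)) = 6*(4² + 2*(6 - 5)) = 6*(16 + 2*1) = 6*(16 + 2) = 6*18 = 108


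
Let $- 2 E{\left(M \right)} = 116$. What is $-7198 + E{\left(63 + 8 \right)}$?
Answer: $-7256$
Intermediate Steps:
$E{\left(M \right)} = -58$ ($E{\left(M \right)} = \left(- \frac{1}{2}\right) 116 = -58$)
$-7198 + E{\left(63 + 8 \right)} = -7198 - 58 = -7256$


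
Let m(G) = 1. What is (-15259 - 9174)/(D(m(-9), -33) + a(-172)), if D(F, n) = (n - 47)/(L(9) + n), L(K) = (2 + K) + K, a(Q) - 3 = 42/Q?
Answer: -27316094/9961 ≈ -2742.3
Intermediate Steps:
a(Q) = 3 + 42/Q
L(K) = 2 + 2*K
D(F, n) = (-47 + n)/(20 + n) (D(F, n) = (n - 47)/((2 + 2*9) + n) = (-47 + n)/((2 + 18) + n) = (-47 + n)/(20 + n))
(-15259 - 9174)/(D(m(-9), -33) + a(-172)) = (-15259 - 9174)/((-47 - 33)/(20 - 33) + (3 + 42/(-172))) = -24433/(-80/(-13) + (3 + 42*(-1/172))) = -24433/(-1/13*(-80) + (3 - 21/86)) = -24433/(80/13 + 237/86) = -24433/9961/1118 = -24433*1118/9961 = -27316094/9961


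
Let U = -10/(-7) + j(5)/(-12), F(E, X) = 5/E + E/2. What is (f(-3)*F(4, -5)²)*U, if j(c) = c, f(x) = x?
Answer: -14365/448 ≈ -32.065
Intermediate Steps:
F(E, X) = E/2 + 5/E (F(E, X) = 5/E + E*(½) = 5/E + E/2 = E/2 + 5/E)
U = 85/84 (U = -10/(-7) + 5/(-12) = -10*(-⅐) + 5*(-1/12) = 10/7 - 5/12 = 85/84 ≈ 1.0119)
(f(-3)*F(4, -5)²)*U = -3*((½)*4 + 5/4)²*(85/84) = -3*(2 + 5*(¼))²*(85/84) = -3*(2 + 5/4)²*(85/84) = -3*(13/4)²*(85/84) = -3*169/16*(85/84) = -507/16*85/84 = -14365/448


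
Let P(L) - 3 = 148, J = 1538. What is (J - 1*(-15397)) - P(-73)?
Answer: 16784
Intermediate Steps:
P(L) = 151 (P(L) = 3 + 148 = 151)
(J - 1*(-15397)) - P(-73) = (1538 - 1*(-15397)) - 1*151 = (1538 + 15397) - 151 = 16935 - 151 = 16784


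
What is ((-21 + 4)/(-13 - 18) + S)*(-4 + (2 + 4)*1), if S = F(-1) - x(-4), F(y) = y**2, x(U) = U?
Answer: 344/31 ≈ 11.097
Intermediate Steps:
S = 5 (S = (-1)**2 - 1*(-4) = 1 + 4 = 5)
((-21 + 4)/(-13 - 18) + S)*(-4 + (2 + 4)*1) = ((-21 + 4)/(-13 - 18) + 5)*(-4 + (2 + 4)*1) = (-17/(-31) + 5)*(-4 + 6*1) = (-17*(-1/31) + 5)*(-4 + 6) = (17/31 + 5)*2 = (172/31)*2 = 344/31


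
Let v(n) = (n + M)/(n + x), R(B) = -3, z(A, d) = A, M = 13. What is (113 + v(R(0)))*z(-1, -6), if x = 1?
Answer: -108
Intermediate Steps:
v(n) = (13 + n)/(1 + n) (v(n) = (n + 13)/(n + 1) = (13 + n)/(1 + n))
(113 + v(R(0)))*z(-1, -6) = (113 + (13 - 3)/(1 - 3))*(-1) = (113 + 10/(-2))*(-1) = (113 - ½*10)*(-1) = (113 - 5)*(-1) = 108*(-1) = -108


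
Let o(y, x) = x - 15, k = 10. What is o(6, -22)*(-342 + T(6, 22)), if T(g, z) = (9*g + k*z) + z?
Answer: 1702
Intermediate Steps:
o(y, x) = -15 + x
T(g, z) = 9*g + 11*z (T(g, z) = (9*g + 10*z) + z = 9*g + 11*z)
o(6, -22)*(-342 + T(6, 22)) = (-15 - 22)*(-342 + (9*6 + 11*22)) = -37*(-342 + (54 + 242)) = -37*(-342 + 296) = -37*(-46) = 1702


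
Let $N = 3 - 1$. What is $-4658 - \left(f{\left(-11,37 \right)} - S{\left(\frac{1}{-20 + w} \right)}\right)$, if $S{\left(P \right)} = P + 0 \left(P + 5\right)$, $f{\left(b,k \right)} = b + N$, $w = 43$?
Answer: $- \frac{106926}{23} \approx -4649.0$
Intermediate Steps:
$N = 2$ ($N = 3 - 1 = 2$)
$f{\left(b,k \right)} = 2 + b$ ($f{\left(b,k \right)} = b + 2 = 2 + b$)
$S{\left(P \right)} = P$ ($S{\left(P \right)} = P + 0 \left(5 + P\right) = P + 0 = P$)
$-4658 - \left(f{\left(-11,37 \right)} - S{\left(\frac{1}{-20 + w} \right)}\right) = -4658 - \left(\left(2 - 11\right) - \frac{1}{-20 + 43}\right) = -4658 - \left(-9 - \frac{1}{23}\right) = -4658 - - \frac{208}{23} = -4658 + \frac{208}{23} = - \frac{106926}{23}$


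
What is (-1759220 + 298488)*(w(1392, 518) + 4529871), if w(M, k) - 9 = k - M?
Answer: -6615663992392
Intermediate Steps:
w(M, k) = 9 + k - M (w(M, k) = 9 + (k - M) = 9 + k - M)
(-1759220 + 298488)*(w(1392, 518) + 4529871) = (-1759220 + 298488)*((9 + 518 - 1*1392) + 4529871) = -1460732*((9 + 518 - 1392) + 4529871) = -1460732*(-865 + 4529871) = -1460732*4529006 = -6615663992392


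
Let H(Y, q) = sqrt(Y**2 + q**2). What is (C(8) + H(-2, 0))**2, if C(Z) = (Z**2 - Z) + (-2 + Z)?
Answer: 4096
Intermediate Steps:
C(Z) = -2 + Z**2
(C(8) + H(-2, 0))**2 = ((-2 + 8**2) + sqrt((-2)**2 + 0**2))**2 = ((-2 + 64) + sqrt(4 + 0))**2 = (62 + sqrt(4))**2 = (62 + 2)**2 = 64**2 = 4096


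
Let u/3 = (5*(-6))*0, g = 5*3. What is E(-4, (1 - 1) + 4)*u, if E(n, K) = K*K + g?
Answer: 0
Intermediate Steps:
g = 15
E(n, K) = 15 + K² (E(n, K) = K*K + 15 = K² + 15 = 15 + K²)
u = 0 (u = 3*((5*(-6))*0) = 3*(-30*0) = 3*0 = 0)
E(-4, (1 - 1) + 4)*u = (15 + ((1 - 1) + 4)²)*0 = (15 + (0 + 4)²)*0 = (15 + 4²)*0 = (15 + 16)*0 = 31*0 = 0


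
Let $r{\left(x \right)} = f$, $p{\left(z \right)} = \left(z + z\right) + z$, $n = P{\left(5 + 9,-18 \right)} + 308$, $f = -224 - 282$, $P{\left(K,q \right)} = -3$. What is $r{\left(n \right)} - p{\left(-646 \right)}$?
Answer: $1432$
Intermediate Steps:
$f = -506$ ($f = -224 - 282 = -506$)
$n = 305$ ($n = -3 + 308 = 305$)
$p{\left(z \right)} = 3 z$ ($p{\left(z \right)} = 2 z + z = 3 z$)
$r{\left(x \right)} = -506$
$r{\left(n \right)} - p{\left(-646 \right)} = -506 - 3 \left(-646\right) = -506 - -1938 = -506 + 1938 = 1432$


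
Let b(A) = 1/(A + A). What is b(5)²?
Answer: 1/100 ≈ 0.010000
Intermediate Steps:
b(A) = 1/(2*A)
b(5)² = ((½)/5)² = ((½)*(⅕))² = (⅒)² = 1/100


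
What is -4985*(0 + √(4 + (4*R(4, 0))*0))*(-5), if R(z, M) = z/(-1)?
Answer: 49850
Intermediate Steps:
R(z, M) = -z (R(z, M) = z*(-1) = -z)
-4985*(0 + √(4 + (4*R(4, 0))*0))*(-5) = -4985*(0 + √(4 + (4*(-1*4))*0))*(-5) = -4985*(0 + √(4 + (4*(-4))*0))*(-5) = -4985*(0 + √(4 - 16*0))*(-5) = -4985*(0 + √(4 + 0))*(-5) = -4985*(0 + √4)*(-5) = -4985*(0 + 2)*(-5) = -9970*(-5) = -4985*(-10) = 49850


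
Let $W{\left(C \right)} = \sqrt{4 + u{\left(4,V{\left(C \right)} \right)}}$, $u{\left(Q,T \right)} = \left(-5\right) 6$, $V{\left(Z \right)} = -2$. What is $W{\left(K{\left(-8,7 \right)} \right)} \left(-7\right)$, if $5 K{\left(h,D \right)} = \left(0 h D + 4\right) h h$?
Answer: $- 7 i \sqrt{26} \approx - 35.693 i$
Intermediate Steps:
$K{\left(h,D \right)} = \frac{4 h^{2}}{5}$ ($K{\left(h,D \right)} = \frac{\left(0 h D + 4\right) h h}{5} = \frac{\left(0 D + 4\right) h h}{5} = \frac{\left(0 + 4\right) h h}{5} = \frac{4 h h}{5} = \frac{4 h^{2}}{5}$)
$u{\left(Q,T \right)} = -30$
$W{\left(C \right)} = i \sqrt{26}$ ($W{\left(C \right)} = \sqrt{4 - 30} = \sqrt{-26} = i \sqrt{26}$)
$W{\left(K{\left(-8,7 \right)} \right)} \left(-7\right) = i \sqrt{26} \left(-7\right) = - 7 i \sqrt{26}$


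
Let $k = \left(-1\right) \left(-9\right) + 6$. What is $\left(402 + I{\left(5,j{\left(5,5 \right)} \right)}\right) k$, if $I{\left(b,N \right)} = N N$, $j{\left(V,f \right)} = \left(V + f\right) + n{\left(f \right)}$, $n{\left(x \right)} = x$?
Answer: $9405$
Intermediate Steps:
$k = 15$ ($k = 9 + 6 = 15$)
$j{\left(V,f \right)} = V + 2 f$ ($j{\left(V,f \right)} = \left(V + f\right) + f = V + 2 f$)
$I{\left(b,N \right)} = N^{2}$
$\left(402 + I{\left(5,j{\left(5,5 \right)} \right)}\right) k = \left(402 + \left(5 + 2 \cdot 5\right)^{2}\right) 15 = \left(402 + \left(5 + 10\right)^{2}\right) 15 = \left(402 + 15^{2}\right) 15 = \left(402 + 225\right) 15 = 627 \cdot 15 = 9405$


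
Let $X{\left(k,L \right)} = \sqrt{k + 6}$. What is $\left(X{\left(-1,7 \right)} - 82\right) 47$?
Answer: $-3854 + 47 \sqrt{5} \approx -3748.9$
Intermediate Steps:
$X{\left(k,L \right)} = \sqrt{6 + k}$
$\left(X{\left(-1,7 \right)} - 82\right) 47 = \left(\sqrt{6 - 1} - 82\right) 47 = \left(\sqrt{5} - 82\right) 47 = \left(-82 + \sqrt{5}\right) 47 = -3854 + 47 \sqrt{5}$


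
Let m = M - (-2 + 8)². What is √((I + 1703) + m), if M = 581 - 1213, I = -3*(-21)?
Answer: 3*√122 ≈ 33.136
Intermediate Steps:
I = 63
M = -632
m = -668 (m = -632 - (-2 + 8)² = -632 - 1*6² = -632 - 1*36 = -632 - 36 = -668)
√((I + 1703) + m) = √((63 + 1703) - 668) = √(1766 - 668) = √1098 = 3*√122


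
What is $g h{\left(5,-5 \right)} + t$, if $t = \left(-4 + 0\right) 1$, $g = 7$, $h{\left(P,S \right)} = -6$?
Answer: $-46$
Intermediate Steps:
$t = -4$ ($t = \left(-4\right) 1 = -4$)
$g h{\left(5,-5 \right)} + t = 7 \left(-6\right) - 4 = -42 - 4 = -46$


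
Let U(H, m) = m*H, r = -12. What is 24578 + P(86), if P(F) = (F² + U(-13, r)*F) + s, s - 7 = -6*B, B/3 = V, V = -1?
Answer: 45415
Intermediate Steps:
B = -3 (B = 3*(-1) = -3)
s = 25 (s = 7 - 6*(-3) = 7 + 18 = 25)
U(H, m) = H*m
P(F) = 25 + F² + 156*F (P(F) = (F² + (-13*(-12))*F) + 25 = (F² + 156*F) + 25 = 25 + F² + 156*F)
24578 + P(86) = 24578 + (25 + 86² + 156*86) = 24578 + (25 + 7396 + 13416) = 24578 + 20837 = 45415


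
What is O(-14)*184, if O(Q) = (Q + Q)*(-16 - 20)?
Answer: 185472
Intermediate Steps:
O(Q) = -72*Q (O(Q) = (2*Q)*(-36) = -72*Q)
O(-14)*184 = -72*(-14)*184 = 1008*184 = 185472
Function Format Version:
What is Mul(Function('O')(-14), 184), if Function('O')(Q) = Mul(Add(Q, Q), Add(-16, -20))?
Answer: 185472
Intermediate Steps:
Function('O')(Q) = Mul(-72, Q) (Function('O')(Q) = Mul(Mul(2, Q), -36) = Mul(-72, Q))
Mul(Function('O')(-14), 184) = Mul(Mul(-72, -14), 184) = Mul(1008, 184) = 185472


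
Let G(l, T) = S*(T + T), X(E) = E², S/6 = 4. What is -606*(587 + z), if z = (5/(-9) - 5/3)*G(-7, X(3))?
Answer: 226038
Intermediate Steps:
S = 24 (S = 6*4 = 24)
G(l, T) = 48*T (G(l, T) = 24*(T + T) = 24*(2*T) = 48*T)
z = -960 (z = (5/(-9) - 5/3)*(48*3²) = (5*(-⅑) - 5*⅓)*(48*9) = (-5/9 - 5/3)*432 = -20/9*432 = -960)
-606*(587 + z) = -606*(587 - 960) = -606*(-373) = 226038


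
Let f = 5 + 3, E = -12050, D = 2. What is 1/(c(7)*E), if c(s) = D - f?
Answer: 1/72300 ≈ 1.3831e-5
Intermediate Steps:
f = 8
c(s) = -6 (c(s) = 2 - 1*8 = 2 - 8 = -6)
1/(c(7)*E) = 1/(-6*(-12050)) = 1/72300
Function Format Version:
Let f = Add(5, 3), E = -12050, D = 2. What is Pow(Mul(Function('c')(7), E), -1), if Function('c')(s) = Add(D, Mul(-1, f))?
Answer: Rational(1, 72300) ≈ 1.3831e-5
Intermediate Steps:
f = 8
Function('c')(s) = -6 (Function('c')(s) = Add(2, Mul(-1, 8)) = Add(2, -8) = -6)
Pow(Mul(Function('c')(7), E), -1) = Pow(Mul(-6, -12050), -1) = Pow(72300, -1) = Rational(1, 72300)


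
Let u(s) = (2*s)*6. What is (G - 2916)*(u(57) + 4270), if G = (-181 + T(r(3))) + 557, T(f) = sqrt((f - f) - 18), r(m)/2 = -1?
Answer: -12583160 + 14862*I*sqrt(2) ≈ -1.2583e+7 + 21018.0*I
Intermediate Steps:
r(m) = -2 (r(m) = 2*(-1) = -2)
T(f) = 3*I*sqrt(2) (T(f) = sqrt(0 - 18) = sqrt(-18) = 3*I*sqrt(2))
G = 376 + 3*I*sqrt(2) (G = (-181 + 3*I*sqrt(2)) + 557 = 376 + 3*I*sqrt(2) ≈ 376.0 + 4.2426*I)
u(s) = 12*s
(G - 2916)*(u(57) + 4270) = ((376 + 3*I*sqrt(2)) - 2916)*(12*57 + 4270) = (-2540 + 3*I*sqrt(2))*(684 + 4270) = (-2540 + 3*I*sqrt(2))*4954 = -12583160 + 14862*I*sqrt(2)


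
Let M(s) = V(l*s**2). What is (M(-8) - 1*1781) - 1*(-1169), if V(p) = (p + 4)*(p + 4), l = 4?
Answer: 66988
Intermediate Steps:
V(p) = (4 + p)**2 (V(p) = (4 + p)*(4 + p) = (4 + p)**2)
M(s) = (4 + 4*s**2)**2
(M(-8) - 1*1781) - 1*(-1169) = (16*(1 + (-8)**2)**2 - 1*1781) - 1*(-1169) = (16*(1 + 64)**2 - 1781) + 1169 = (16*65**2 - 1781) + 1169 = (16*4225 - 1781) + 1169 = (67600 - 1781) + 1169 = 65819 + 1169 = 66988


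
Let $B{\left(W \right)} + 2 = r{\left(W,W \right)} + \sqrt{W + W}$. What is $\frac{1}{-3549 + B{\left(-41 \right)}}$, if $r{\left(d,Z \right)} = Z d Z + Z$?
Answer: $- \frac{72513}{5258135251} - \frac{i \sqrt{82}}{5258135251} \approx -1.3791 \cdot 10^{-5} - 1.7222 \cdot 10^{-9} i$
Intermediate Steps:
$r{\left(d,Z \right)} = Z + d Z^{2}$ ($r{\left(d,Z \right)} = d Z^{2} + Z = Z + d Z^{2}$)
$B{\left(W \right)} = -2 + W \left(1 + W^{2}\right) + \sqrt{2} \sqrt{W}$ ($B{\left(W \right)} = -2 + \left(W \left(1 + W W\right) + \sqrt{W + W}\right) = -2 + \left(W \left(1 + W^{2}\right) + \sqrt{2 W}\right) = -2 + \left(W \left(1 + W^{2}\right) + \sqrt{2} \sqrt{W}\right) = -2 + W \left(1 + W^{2}\right) + \sqrt{2} \sqrt{W}$)
$\frac{1}{-3549 + B{\left(-41 \right)}} = \frac{1}{-3549 + \left(-2 - 41 + \left(-41\right)^{3} + \sqrt{2} \sqrt{-41}\right)} = \frac{1}{-3549 - \left(68964 - \sqrt{2} i \sqrt{41}\right)} = \frac{1}{-3549 - \left(68964 - i \sqrt{82}\right)} = \frac{1}{-72513 + i \sqrt{82}}$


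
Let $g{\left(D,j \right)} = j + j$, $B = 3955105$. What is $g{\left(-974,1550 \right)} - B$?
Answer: $-3952005$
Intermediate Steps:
$g{\left(D,j \right)} = 2 j$
$g{\left(-974,1550 \right)} - B = 2 \cdot 1550 - 3955105 = 3100 - 3955105 = -3952005$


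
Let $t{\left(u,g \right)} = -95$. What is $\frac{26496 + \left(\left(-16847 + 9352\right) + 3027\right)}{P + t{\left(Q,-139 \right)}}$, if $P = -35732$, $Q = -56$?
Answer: $- \frac{22028}{35827} \approx -0.61484$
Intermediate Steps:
$\frac{26496 + \left(\left(-16847 + 9352\right) + 3027\right)}{P + t{\left(Q,-139 \right)}} = \frac{26496 + \left(\left(-16847 + 9352\right) + 3027\right)}{-35732 - 95} = \frac{26496 + \left(-7495 + 3027\right)}{-35827} = \left(26496 - 4468\right) \left(- \frac{1}{35827}\right) = 22028 \left(- \frac{1}{35827}\right) = - \frac{22028}{35827}$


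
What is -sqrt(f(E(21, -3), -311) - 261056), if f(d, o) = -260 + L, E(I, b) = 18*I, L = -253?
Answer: -I*sqrt(261569) ≈ -511.44*I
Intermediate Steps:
f(d, o) = -513 (f(d, o) = -260 - 253 = -513)
-sqrt(f(E(21, -3), -311) - 261056) = -sqrt(-513 - 261056) = -sqrt(-261569) = -I*sqrt(261569)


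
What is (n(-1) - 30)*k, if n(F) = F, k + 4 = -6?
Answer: 310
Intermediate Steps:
k = -10 (k = -4 - 6 = -10)
(n(-1) - 30)*k = (-1 - 30)*(-10) = -31*(-10) = 310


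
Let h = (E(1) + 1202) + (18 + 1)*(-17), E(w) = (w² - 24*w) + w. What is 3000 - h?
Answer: 2143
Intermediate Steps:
E(w) = w² - 23*w
h = 857 (h = (1*(-23 + 1) + 1202) + (18 + 1)*(-17) = (1*(-22) + 1202) + 19*(-17) = (-22 + 1202) - 323 = 1180 - 323 = 857)
3000 - h = 3000 - 1*857 = 3000 - 857 = 2143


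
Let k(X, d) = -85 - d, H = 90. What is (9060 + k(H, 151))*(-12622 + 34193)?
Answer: 190342504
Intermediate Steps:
(9060 + k(H, 151))*(-12622 + 34193) = (9060 + (-85 - 1*151))*(-12622 + 34193) = (9060 + (-85 - 151))*21571 = (9060 - 236)*21571 = 8824*21571 = 190342504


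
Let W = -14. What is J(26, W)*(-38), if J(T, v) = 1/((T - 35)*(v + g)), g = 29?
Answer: 38/135 ≈ 0.28148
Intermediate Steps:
J(T, v) = 1/((-35 + T)*(29 + v)) (J(T, v) = 1/((T - 35)*(v + 29)) = 1/((-35 + T)*(29 + v)))
J(26, W)*(-38) = -38/(-1015 - 35*(-14) + 29*26 + 26*(-14)) = -38/(-1015 + 490 + 754 - 364) = -38/(-135) = -1/135*(-38) = 38/135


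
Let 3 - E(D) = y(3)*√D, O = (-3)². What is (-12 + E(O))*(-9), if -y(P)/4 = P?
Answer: -243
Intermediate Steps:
y(P) = -4*P
O = 9
E(D) = 3 + 12*√D (E(D) = 3 - (-4*3)*√D = 3 - (-12)*√D = 3 + 12*√D)
(-12 + E(O))*(-9) = (-12 + (3 + 12*√9))*(-9) = (-12 + (3 + 12*3))*(-9) = (-12 + (3 + 36))*(-9) = (-12 + 39)*(-9) = 27*(-9) = -243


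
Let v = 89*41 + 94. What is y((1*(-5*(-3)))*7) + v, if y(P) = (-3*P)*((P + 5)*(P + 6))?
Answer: -3842407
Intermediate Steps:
v = 3743 (v = 3649 + 94 = 3743)
y(P) = -3*P*(5 + P)*(6 + P) (y(P) = (-3*P)*((5 + P)*(6 + P)) = -3*P*(5 + P)*(6 + P))
y((1*(-5*(-3)))*7) + v = -3*(1*(-5*(-3)))*7*(30 + ((1*(-5*(-3)))*7)² + 11*((1*(-5*(-3)))*7)) + 3743 = -3*(1*15)*7*(30 + ((1*15)*7)² + 11*((1*15)*7)) + 3743 = -3*15*7*(30 + (15*7)² + 11*(15*7)) + 3743 = -3*105*(30 + 105² + 11*105) + 3743 = -3*105*(30 + 11025 + 1155) + 3743 = -3*105*12210 + 3743 = -3846150 + 3743 = -3842407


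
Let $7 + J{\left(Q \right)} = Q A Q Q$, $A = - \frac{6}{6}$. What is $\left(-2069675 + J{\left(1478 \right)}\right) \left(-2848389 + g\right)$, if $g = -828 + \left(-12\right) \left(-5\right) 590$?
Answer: $9090702788798778$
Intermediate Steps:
$g = 34572$ ($g = -828 + 60 \cdot 590 = -828 + 35400 = 34572$)
$A = -1$ ($A = \left(-6\right) \frac{1}{6} = -1$)
$J{\left(Q \right)} = -7 - Q^{3}$ ($J{\left(Q \right)} = -7 + Q \left(-1\right) Q Q = -7 + - Q Q Q = -7 + - Q^{2} Q = -7 - Q^{3}$)
$\left(-2069675 + J{\left(1478 \right)}\right) \left(-2848389 + g\right) = \left(-2069675 - 3228667359\right) \left(-2848389 + 34572\right) = \left(-2069675 - 3228667359\right) \left(-2813817\right) = \left(-3230737034\right) \left(-2813817\right) = 9090702788798778$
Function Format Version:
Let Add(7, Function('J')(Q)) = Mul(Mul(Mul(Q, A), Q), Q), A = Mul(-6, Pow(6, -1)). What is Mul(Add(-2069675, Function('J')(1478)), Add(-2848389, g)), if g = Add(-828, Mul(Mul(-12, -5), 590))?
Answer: 9090702788798778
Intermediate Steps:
g = 34572 (g = Add(-828, Mul(60, 590)) = Add(-828, 35400) = 34572)
A = -1 (A = Mul(-6, Rational(1, 6)) = -1)
Function('J')(Q) = Add(-7, Mul(-1, Pow(Q, 3))) (Function('J')(Q) = Add(-7, Mul(Mul(Mul(Q, -1), Q), Q)) = Add(-7, Mul(Mul(Mul(-1, Q), Q), Q)) = Add(-7, Mul(Mul(-1, Pow(Q, 2)), Q)) = Add(-7, Mul(-1, Pow(Q, 3))))
Mul(Add(-2069675, Function('J')(1478)), Add(-2848389, g)) = Mul(Add(-2069675, Add(-7, Mul(-1, Pow(1478, 3)))), Add(-2848389, 34572)) = Mul(Add(-2069675, Add(-7, Mul(-1, 3228667352))), -2813817) = Mul(Add(-2069675, Add(-7, -3228667352)), -2813817) = Mul(Add(-2069675, -3228667359), -2813817) = Mul(-3230737034, -2813817) = 9090702788798778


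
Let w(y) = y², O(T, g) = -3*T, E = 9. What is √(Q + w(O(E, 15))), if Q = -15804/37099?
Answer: 3*√111418054037/37099 ≈ 26.992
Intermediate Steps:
Q = -15804/37099 (Q = -15804*1/37099 = -15804/37099 ≈ -0.42600)
√(Q + w(O(E, 15))) = √(-15804/37099 + (-3*9)²) = √(-15804/37099 + (-27)²) = √(-15804/37099 + 729) = √(27029367/37099) = 3*√111418054037/37099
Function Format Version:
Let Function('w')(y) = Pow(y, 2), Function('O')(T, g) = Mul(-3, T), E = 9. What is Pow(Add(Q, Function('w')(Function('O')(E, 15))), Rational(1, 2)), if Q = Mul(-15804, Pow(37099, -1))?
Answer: Mul(Rational(3, 37099), Pow(111418054037, Rational(1, 2))) ≈ 26.992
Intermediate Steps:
Q = Rational(-15804, 37099) (Q = Mul(-15804, Rational(1, 37099)) = Rational(-15804, 37099) ≈ -0.42600)
Pow(Add(Q, Function('w')(Function('O')(E, 15))), Rational(1, 2)) = Pow(Add(Rational(-15804, 37099), Pow(Mul(-3, 9), 2)), Rational(1, 2)) = Pow(Add(Rational(-15804, 37099), Pow(-27, 2)), Rational(1, 2)) = Pow(Add(Rational(-15804, 37099), 729), Rational(1, 2)) = Pow(Rational(27029367, 37099), Rational(1, 2)) = Mul(Rational(3, 37099), Pow(111418054037, Rational(1, 2)))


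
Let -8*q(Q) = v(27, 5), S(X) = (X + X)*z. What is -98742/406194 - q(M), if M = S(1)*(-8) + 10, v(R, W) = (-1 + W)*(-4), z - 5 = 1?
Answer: -151855/67699 ≈ -2.2431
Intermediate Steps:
z = 6 (z = 5 + 1 = 6)
S(X) = 12*X (S(X) = (X + X)*6 = (2*X)*6 = 12*X)
v(R, W) = 4 - 4*W
M = -86 (M = (12*1)*(-8) + 10 = 12*(-8) + 10 = -96 + 10 = -86)
q(Q) = 2 (q(Q) = -(4 - 4*5)/8 = -(4 - 20)/8 = -⅛*(-16) = 2)
-98742/406194 - q(M) = -98742/406194 - 1*2 = -98742*1/406194 - 2 = -16457/67699 - 2 = -151855/67699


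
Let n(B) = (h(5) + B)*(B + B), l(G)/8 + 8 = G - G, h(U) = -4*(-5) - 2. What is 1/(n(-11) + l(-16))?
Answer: -1/218 ≈ -0.0045872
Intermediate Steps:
h(U) = 18 (h(U) = 20 - 2 = 18)
l(G) = -64 (l(G) = -64 + 8*(G - G) = -64 + 8*0 = -64 + 0 = -64)
n(B) = 2*B*(18 + B) (n(B) = (18 + B)*(B + B) = (18 + B)*(2*B) = 2*B*(18 + B))
1/(n(-11) + l(-16)) = 1/(2*(-11)*(18 - 11) - 64) = 1/(2*(-11)*7 - 64) = 1/(-154 - 64) = 1/(-218) = -1/218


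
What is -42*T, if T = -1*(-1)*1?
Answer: -42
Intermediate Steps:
T = 1 (T = 1*1 = 1)
-42*T = -42*1 = -42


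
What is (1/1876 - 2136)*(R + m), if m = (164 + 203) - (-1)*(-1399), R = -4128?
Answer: 5169204150/469 ≈ 1.1022e+7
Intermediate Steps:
m = -1032 (m = 367 - 1*1399 = 367 - 1399 = -1032)
(1/1876 - 2136)*(R + m) = (1/1876 - 2136)*(-4128 - 1032) = (1/1876 - 2136)*(-5160) = -4007135/1876*(-5160) = 5169204150/469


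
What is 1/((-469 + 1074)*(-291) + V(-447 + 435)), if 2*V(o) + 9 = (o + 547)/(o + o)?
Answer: -48/8451391 ≈ -5.6795e-6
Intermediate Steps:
V(o) = -9/2 + (547 + o)/(4*o) (V(o) = -9/2 + ((o + 547)/(o + o))/2 = -9/2 + ((547 + o)/((2*o)))/2 = -9/2 + ((547 + o)*(1/(2*o)))/2 = -9/2 + ((547 + o)/(2*o))/2 = -9/2 + (547 + o)/(4*o))
1/((-469 + 1074)*(-291) + V(-447 + 435)) = 1/((-469 + 1074)*(-291) + (547 - 17*(-447 + 435))/(4*(-447 + 435))) = 1/(605*(-291) + (¼)*(547 - 17*(-12))/(-12)) = 1/(-176055 + (¼)*(-1/12)*(547 + 204)) = 1/(-176055 + (¼)*(-1/12)*751) = 1/(-176055 - 751/48) = 1/(-8451391/48) = -48/8451391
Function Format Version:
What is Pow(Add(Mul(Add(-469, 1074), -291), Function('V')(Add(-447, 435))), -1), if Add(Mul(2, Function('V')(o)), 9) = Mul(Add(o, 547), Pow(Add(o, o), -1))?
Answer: Rational(-48, 8451391) ≈ -5.6795e-6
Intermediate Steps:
Function('V')(o) = Add(Rational(-9, 2), Mul(Rational(1, 4), Pow(o, -1), Add(547, o))) (Function('V')(o) = Add(Rational(-9, 2), Mul(Rational(1, 2), Mul(Add(o, 547), Pow(Add(o, o), -1)))) = Add(Rational(-9, 2), Mul(Rational(1, 2), Mul(Add(547, o), Pow(Mul(2, o), -1)))) = Add(Rational(-9, 2), Mul(Rational(1, 2), Mul(Add(547, o), Mul(Rational(1, 2), Pow(o, -1))))) = Add(Rational(-9, 2), Mul(Rational(1, 2), Mul(Rational(1, 2), Pow(o, -1), Add(547, o)))) = Add(Rational(-9, 2), Mul(Rational(1, 4), Pow(o, -1), Add(547, o))))
Pow(Add(Mul(Add(-469, 1074), -291), Function('V')(Add(-447, 435))), -1) = Pow(Add(Mul(Add(-469, 1074), -291), Mul(Rational(1, 4), Pow(Add(-447, 435), -1), Add(547, Mul(-17, Add(-447, 435))))), -1) = Pow(Add(Mul(605, -291), Mul(Rational(1, 4), Pow(-12, -1), Add(547, Mul(-17, -12)))), -1) = Pow(Add(-176055, Mul(Rational(1, 4), Rational(-1, 12), Add(547, 204))), -1) = Pow(Add(-176055, Mul(Rational(1, 4), Rational(-1, 12), 751)), -1) = Pow(Add(-176055, Rational(-751, 48)), -1) = Pow(Rational(-8451391, 48), -1) = Rational(-48, 8451391)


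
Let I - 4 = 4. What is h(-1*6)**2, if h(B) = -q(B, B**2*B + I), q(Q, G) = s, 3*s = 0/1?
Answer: 0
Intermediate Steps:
I = 8 (I = 4 + 4 = 8)
s = 0 (s = (0/1)/3 = (0*1)/3 = (1/3)*0 = 0)
q(Q, G) = 0
h(B) = 0 (h(B) = -1*0 = 0)
h(-1*6)**2 = 0**2 = 0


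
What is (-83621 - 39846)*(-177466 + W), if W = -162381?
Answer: 41959889549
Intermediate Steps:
(-83621 - 39846)*(-177466 + W) = (-83621 - 39846)*(-177466 - 162381) = -123467*(-339847) = 41959889549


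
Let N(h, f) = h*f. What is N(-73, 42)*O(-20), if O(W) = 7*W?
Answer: 429240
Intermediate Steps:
N(h, f) = f*h
N(-73, 42)*O(-20) = (42*(-73))*(7*(-20)) = -3066*(-140) = 429240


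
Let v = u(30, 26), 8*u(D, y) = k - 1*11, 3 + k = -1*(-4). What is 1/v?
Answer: -⅘ ≈ -0.80000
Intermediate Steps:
k = 1 (k = -3 - 1*(-4) = -3 + 4 = 1)
u(D, y) = -5/4 (u(D, y) = (1 - 1*11)/8 = (1 - 11)/8 = (⅛)*(-10) = -5/4)
v = -5/4 ≈ -1.2500
1/v = 1/(-5/4) = -⅘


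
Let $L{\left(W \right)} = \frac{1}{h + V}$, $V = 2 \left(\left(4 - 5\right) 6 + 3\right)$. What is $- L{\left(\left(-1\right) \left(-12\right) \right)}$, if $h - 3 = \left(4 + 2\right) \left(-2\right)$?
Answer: $\frac{1}{15} \approx 0.066667$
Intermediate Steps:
$h = -9$ ($h = 3 + \left(4 + 2\right) \left(-2\right) = 3 + 6 \left(-2\right) = 3 - 12 = -9$)
$V = -6$ ($V = 2 \left(\left(-1\right) 6 + 3\right) = 2 \left(-6 + 3\right) = 2 \left(-3\right) = -6$)
$L{\left(W \right)} = - \frac{1}{15}$ ($L{\left(W \right)} = \frac{1}{-9 - 6} = \frac{1}{-15} = - \frac{1}{15}$)
$- L{\left(\left(-1\right) \left(-12\right) \right)} = \left(-1\right) \left(- \frac{1}{15}\right) = \frac{1}{15}$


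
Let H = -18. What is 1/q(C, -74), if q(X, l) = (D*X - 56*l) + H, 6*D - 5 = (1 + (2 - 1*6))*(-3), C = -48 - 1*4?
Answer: 3/12014 ≈ 0.00024971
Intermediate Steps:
C = -52 (C = -48 - 4 = -52)
D = 7/3 (D = ⅚ + ((1 + (2 - 1*6))*(-3))/6 = ⅚ + ((1 + (2 - 6))*(-3))/6 = ⅚ + ((1 - 4)*(-3))/6 = ⅚ + (-3*(-3))/6 = ⅚ + (⅙)*9 = ⅚ + 3/2 = 7/3 ≈ 2.3333)
q(X, l) = -18 - 56*l + 7*X/3 (q(X, l) = (7*X/3 - 56*l) - 18 = (-56*l + 7*X/3) - 18 = -18 - 56*l + 7*X/3)
1/q(C, -74) = 1/(-18 - 56*(-74) + (7/3)*(-52)) = 1/(-18 + 4144 - 364/3) = 1/(12014/3) = 3/12014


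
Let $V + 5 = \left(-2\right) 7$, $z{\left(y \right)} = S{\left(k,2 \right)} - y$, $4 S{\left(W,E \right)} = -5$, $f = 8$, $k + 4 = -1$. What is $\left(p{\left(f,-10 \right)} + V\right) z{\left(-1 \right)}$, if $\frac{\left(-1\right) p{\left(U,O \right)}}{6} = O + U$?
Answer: $\frac{7}{4} \approx 1.75$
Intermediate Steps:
$k = -5$ ($k = -4 - 1 = -5$)
$S{\left(W,E \right)} = - \frac{5}{4}$ ($S{\left(W,E \right)} = \frac{1}{4} \left(-5\right) = - \frac{5}{4}$)
$z{\left(y \right)} = - \frac{5}{4} - y$
$V = -19$ ($V = -5 - 14 = -19$)
$p{\left(U,O \right)} = - 6 O - 6 U$ ($p{\left(U,O \right)} = - 6 \left(O + U\right) = - 6 O - 6 U$)
$\left(p{\left(f,-10 \right)} + V\right) z{\left(-1 \right)} = \left(\left(\left(-6\right) \left(-10\right) - 48\right) - 19\right) \left(- \frac{5}{4} - -1\right) = \left(\left(60 - 48\right) - 19\right) \left(- \frac{5}{4} + 1\right) = \left(12 - 19\right) \left(- \frac{1}{4}\right) = \left(-7\right) \left(- \frac{1}{4}\right) = \frac{7}{4}$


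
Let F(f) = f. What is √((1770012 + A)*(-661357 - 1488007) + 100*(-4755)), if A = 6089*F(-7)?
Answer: 4*I*√232049262881 ≈ 1.9269e+6*I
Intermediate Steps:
A = -42623 (A = 6089*(-7) = -42623)
√((1770012 + A)*(-661357 - 1488007) + 100*(-4755)) = √((1770012 - 42623)*(-661357 - 1488007) + 100*(-4755)) = √(1727389*(-2149364) - 475500) = √(-3712787730596 - 475500) = √(-3712788206096) = 4*I*√232049262881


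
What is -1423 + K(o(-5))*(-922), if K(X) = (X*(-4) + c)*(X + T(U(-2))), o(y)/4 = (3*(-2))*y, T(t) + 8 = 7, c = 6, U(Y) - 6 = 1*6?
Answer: 52004909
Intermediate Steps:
U(Y) = 12 (U(Y) = 6 + 1*6 = 6 + 6 = 12)
T(t) = -1 (T(t) = -8 + 7 = -1)
o(y) = -24*y (o(y) = 4*((3*(-2))*y) = 4*(-6*y) = -24*y)
K(X) = (-1 + X)*(6 - 4*X) (K(X) = (X*(-4) + 6)*(X - 1) = (-4*X + 6)*(-1 + X) = (6 - 4*X)*(-1 + X) = (-1 + X)*(6 - 4*X))
-1423 + K(o(-5))*(-922) = -1423 + (-6 - 4*(-24*(-5))**2 + 10*(-24*(-5)))*(-922) = -1423 + (-6 - 4*120**2 + 10*120)*(-922) = -1423 + (-6 - 4*14400 + 1200)*(-922) = -1423 + (-6 - 57600 + 1200)*(-922) = -1423 - 56406*(-922) = -1423 + 52006332 = 52004909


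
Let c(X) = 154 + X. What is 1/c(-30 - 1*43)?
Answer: 1/81 ≈ 0.012346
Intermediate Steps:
1/c(-30 - 1*43) = 1/(154 + (-30 - 1*43)) = 1/(154 + (-30 - 43)) = 1/(154 - 73) = 1/81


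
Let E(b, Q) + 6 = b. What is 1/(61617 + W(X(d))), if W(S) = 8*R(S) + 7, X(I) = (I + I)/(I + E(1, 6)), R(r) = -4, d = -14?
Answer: 1/61592 ≈ 1.6236e-5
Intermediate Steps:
E(b, Q) = -6 + b
X(I) = 2*I/(-5 + I) (X(I) = (I + I)/(I + (-6 + 1)) = (2*I)/(I - 5) = (2*I)/(-5 + I) = 2*I/(-5 + I))
W(S) = -25 (W(S) = 8*(-4) + 7 = -32 + 7 = -25)
1/(61617 + W(X(d))) = 1/(61617 - 25) = 1/61592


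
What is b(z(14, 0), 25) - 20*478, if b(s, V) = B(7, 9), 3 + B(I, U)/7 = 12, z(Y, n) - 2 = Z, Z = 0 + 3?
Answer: -9497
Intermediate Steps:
Z = 3
z(Y, n) = 5 (z(Y, n) = 2 + 3 = 5)
B(I, U) = 63 (B(I, U) = -21 + 7*12 = -21 + 84 = 63)
b(s, V) = 63
b(z(14, 0), 25) - 20*478 = 63 - 20*478 = 63 - 9560 = -9497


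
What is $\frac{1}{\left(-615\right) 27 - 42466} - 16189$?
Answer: $- \frac{956300420}{59071} \approx -16189.0$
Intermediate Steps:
$\frac{1}{\left(-615\right) 27 - 42466} - 16189 = \frac{1}{-16605 - 42466} - 16189 = \frac{1}{-59071} - 16189 = - \frac{1}{59071} - 16189 = - \frac{956300420}{59071}$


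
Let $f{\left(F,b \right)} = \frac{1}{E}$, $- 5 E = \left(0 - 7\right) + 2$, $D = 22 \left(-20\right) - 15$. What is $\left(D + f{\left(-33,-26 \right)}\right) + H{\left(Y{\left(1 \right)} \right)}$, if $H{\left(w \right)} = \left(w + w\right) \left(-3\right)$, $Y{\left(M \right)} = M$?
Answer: $-460$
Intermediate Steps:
$H{\left(w \right)} = - 6 w$ ($H{\left(w \right)} = 2 w \left(-3\right) = - 6 w$)
$D = -455$ ($D = -440 - 15 = -455$)
$E = 1$ ($E = - \frac{\left(0 - 7\right) + 2}{5} = - \frac{-7 + 2}{5} = \left(- \frac{1}{5}\right) \left(-5\right) = 1$)
$f{\left(F,b \right)} = 1$ ($f{\left(F,b \right)} = 1^{-1} = 1$)
$\left(D + f{\left(-33,-26 \right)}\right) + H{\left(Y{\left(1 \right)} \right)} = \left(-455 + 1\right) - 6 = -454 - 6 = -460$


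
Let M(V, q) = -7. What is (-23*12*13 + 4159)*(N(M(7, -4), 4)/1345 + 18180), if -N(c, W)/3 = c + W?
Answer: 13962154239/1345 ≈ 1.0381e+7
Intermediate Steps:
N(c, W) = -3*W - 3*c (N(c, W) = -3*(c + W) = -3*(W + c) = -3*W - 3*c)
(-23*12*13 + 4159)*(N(M(7, -4), 4)/1345 + 18180) = (-23*12*13 + 4159)*((-3*4 - 3*(-7))/1345 + 18180) = (-276*13 + 4159)*((-12 + 21)*(1/1345) + 18180) = (-3588 + 4159)*(9*(1/1345) + 18180) = 571*(9/1345 + 18180) = 571*(24452109/1345) = 13962154239/1345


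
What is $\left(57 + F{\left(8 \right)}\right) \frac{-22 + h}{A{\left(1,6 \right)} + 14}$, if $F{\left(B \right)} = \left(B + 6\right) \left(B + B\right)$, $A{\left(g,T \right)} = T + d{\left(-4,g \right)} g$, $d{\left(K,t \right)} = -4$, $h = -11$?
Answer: $- \frac{9273}{16} \approx -579.56$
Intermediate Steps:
$A{\left(g,T \right)} = T - 4 g$
$F{\left(B \right)} = 2 B \left(6 + B\right)$ ($F{\left(B \right)} = \left(6 + B\right) 2 B = 2 B \left(6 + B\right)$)
$\left(57 + F{\left(8 \right)}\right) \frac{-22 + h}{A{\left(1,6 \right)} + 14} = \left(57 + 2 \cdot 8 \left(6 + 8\right)\right) \frac{-22 - 11}{\left(6 - 4\right) + 14} = \left(57 + 2 \cdot 8 \cdot 14\right) \left(- \frac{33}{\left(6 - 4\right) + 14}\right) = \left(57 + 224\right) \left(- \frac{33}{2 + 14}\right) = 281 \left(- \frac{33}{16}\right) = - \frac{9273}{16}$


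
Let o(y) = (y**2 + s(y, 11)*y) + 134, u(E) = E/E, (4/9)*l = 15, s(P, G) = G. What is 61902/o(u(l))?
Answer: 30951/73 ≈ 423.99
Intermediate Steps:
l = 135/4 (l = (9/4)*15 = 135/4 ≈ 33.750)
u(E) = 1
o(y) = 134 + y**2 + 11*y (o(y) = (y**2 + 11*y) + 134 = 134 + y**2 + 11*y)
61902/o(u(l)) = 61902/(134 + 1**2 + 11*1) = 61902/(134 + 1 + 11) = 61902/146 = 61902*(1/146) = 30951/73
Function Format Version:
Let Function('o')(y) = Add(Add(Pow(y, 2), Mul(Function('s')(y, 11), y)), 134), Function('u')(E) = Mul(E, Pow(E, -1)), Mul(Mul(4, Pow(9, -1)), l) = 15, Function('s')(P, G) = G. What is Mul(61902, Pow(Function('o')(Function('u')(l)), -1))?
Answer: Rational(30951, 73) ≈ 423.99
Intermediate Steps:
l = Rational(135, 4) (l = Mul(Rational(9, 4), 15) = Rational(135, 4) ≈ 33.750)
Function('u')(E) = 1
Function('o')(y) = Add(134, Pow(y, 2), Mul(11, y)) (Function('o')(y) = Add(Add(Pow(y, 2), Mul(11, y)), 134) = Add(134, Pow(y, 2), Mul(11, y)))
Mul(61902, Pow(Function('o')(Function('u')(l)), -1)) = Mul(61902, Pow(Add(134, Pow(1, 2), Mul(11, 1)), -1)) = Mul(61902, Pow(Add(134, 1, 11), -1)) = Mul(61902, Pow(146, -1)) = Mul(61902, Rational(1, 146)) = Rational(30951, 73)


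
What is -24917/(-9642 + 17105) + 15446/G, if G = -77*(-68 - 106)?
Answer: -109282234/49994637 ≈ -2.1859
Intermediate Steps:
G = 13398 (G = -77*(-174) = 13398)
-24917/(-9642 + 17105) + 15446/G = -24917/(-9642 + 17105) + 15446/13398 = -24917/7463 + 15446*(1/13398) = -24917*1/7463 + 7723/6699 = -24917/7463 + 7723/6699 = -109282234/49994637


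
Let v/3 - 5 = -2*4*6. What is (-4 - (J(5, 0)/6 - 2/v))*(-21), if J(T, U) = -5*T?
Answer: -273/86 ≈ -3.1744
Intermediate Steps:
v = -129 (v = 15 + 3*(-2*4*6) = 15 + 3*(-8*6) = 15 + 3*(-48) = 15 - 144 = -129)
(-4 - (J(5, 0)/6 - 2/v))*(-21) = (-4 - (-5*5/6 - 2/(-129)))*(-21) = (-4 - (-25*1/6 - 2*(-1/129)))*(-21) = (-4 - (-25/6 + 2/129))*(-21) = (-4 - 1*(-357/86))*(-21) = (-4 + 357/86)*(-21) = (13/86)*(-21) = -273/86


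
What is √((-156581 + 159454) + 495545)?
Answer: √498418 ≈ 705.99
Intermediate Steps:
√((-156581 + 159454) + 495545) = √(2873 + 495545) = √498418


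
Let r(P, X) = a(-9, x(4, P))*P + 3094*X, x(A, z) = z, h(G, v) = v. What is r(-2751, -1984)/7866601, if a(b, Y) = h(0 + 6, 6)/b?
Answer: -6136662/7866601 ≈ -0.78009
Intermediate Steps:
a(b, Y) = 6/b
r(P, X) = 3094*X - 2*P/3 (r(P, X) = (6/(-9))*P + 3094*X = (6*(-⅑))*P + 3094*X = -2*P/3 + 3094*X = 3094*X - 2*P/3)
r(-2751, -1984)/7866601 = (3094*(-1984) - ⅔*(-2751))/7866601 = (-6138496 + 1834)*(1/7866601) = -6136662*1/7866601 = -6136662/7866601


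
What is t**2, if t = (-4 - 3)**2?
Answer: 2401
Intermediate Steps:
t = 49 (t = (-7)**2 = 49)
t**2 = 49**2 = 2401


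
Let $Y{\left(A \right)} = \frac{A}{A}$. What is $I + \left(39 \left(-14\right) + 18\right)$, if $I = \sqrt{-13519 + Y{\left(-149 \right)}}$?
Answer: $-528 + 3 i \sqrt{1502} \approx -528.0 + 116.27 i$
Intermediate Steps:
$Y{\left(A \right)} = 1$
$I = 3 i \sqrt{1502}$ ($I = \sqrt{-13519 + 1} = \sqrt{-13518} = 3 i \sqrt{1502} \approx 116.27 i$)
$I + \left(39 \left(-14\right) + 18\right) = 3 i \sqrt{1502} + \left(39 \left(-14\right) + 18\right) = 3 i \sqrt{1502} + \left(-546 + 18\right) = 3 i \sqrt{1502} - 528 = -528 + 3 i \sqrt{1502}$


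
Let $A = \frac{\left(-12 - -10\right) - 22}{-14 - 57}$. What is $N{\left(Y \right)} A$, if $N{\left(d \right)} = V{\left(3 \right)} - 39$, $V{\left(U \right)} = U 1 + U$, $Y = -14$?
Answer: $- \frac{792}{71} \approx -11.155$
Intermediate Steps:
$V{\left(U \right)} = 2 U$ ($V{\left(U \right)} = U + U = 2 U$)
$A = \frac{24}{71}$ ($A = \frac{\left(-12 + 10\right) - 22}{-71} = \left(-2 - 22\right) \left(- \frac{1}{71}\right) = \left(-24\right) \left(- \frac{1}{71}\right) = \frac{24}{71} \approx 0.33803$)
$N{\left(d \right)} = -33$ ($N{\left(d \right)} = 2 \cdot 3 - 39 = 6 - 39 = -33$)
$N{\left(Y \right)} A = \left(-33\right) \frac{24}{71} = - \frac{792}{71}$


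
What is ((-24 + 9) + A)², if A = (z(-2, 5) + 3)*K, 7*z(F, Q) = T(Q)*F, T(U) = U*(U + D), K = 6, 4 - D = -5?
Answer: 13689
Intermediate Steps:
D = 9 (D = 4 - 1*(-5) = 4 + 5 = 9)
T(U) = U*(9 + U) (T(U) = U*(U + 9) = U*(9 + U))
z(F, Q) = F*Q*(9 + Q)/7 (z(F, Q) = ((Q*(9 + Q))*F)/7 = (F*Q*(9 + Q))/7 = F*Q*(9 + Q)/7)
A = -102 (A = ((⅐)*(-2)*5*(9 + 5) + 3)*6 = ((⅐)*(-2)*5*14 + 3)*6 = (-20 + 3)*6 = -17*6 = -102)
((-24 + 9) + A)² = ((-24 + 9) - 102)² = (-15 - 102)² = (-117)² = 13689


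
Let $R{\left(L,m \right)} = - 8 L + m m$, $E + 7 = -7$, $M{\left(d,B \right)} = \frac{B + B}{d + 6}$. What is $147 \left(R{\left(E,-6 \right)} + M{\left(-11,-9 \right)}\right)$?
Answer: $\frac{111426}{5} \approx 22285.0$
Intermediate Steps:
$M{\left(d,B \right)} = \frac{2 B}{6 + d}$
$E = -14$ ($E = -7 - 7 = -14$)
$R{\left(L,m \right)} = m^{2} - 8 L$ ($R{\left(L,m \right)} = - 8 L + m^{2} = m^{2} - 8 L$)
$147 \left(R{\left(E,-6 \right)} + M{\left(-11,-9 \right)}\right) = 147 \left(\left(\left(-6\right)^{2} - -112\right) + 2 \left(-9\right) \frac{1}{6 - 11}\right) = 147 \left(\left(36 + 112\right) + 2 \left(-9\right) \frac{1}{-5}\right) = 147 \left(148 + 2 \left(-9\right) \left(- \frac{1}{5}\right)\right) = 147 \left(148 + \frac{18}{5}\right) = 147 \cdot \frac{758}{5} = \frac{111426}{5}$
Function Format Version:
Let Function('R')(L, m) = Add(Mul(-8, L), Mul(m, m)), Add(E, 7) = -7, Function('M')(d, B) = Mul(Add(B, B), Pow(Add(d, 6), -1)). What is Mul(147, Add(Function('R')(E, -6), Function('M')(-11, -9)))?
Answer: Rational(111426, 5) ≈ 22285.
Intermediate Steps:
Function('M')(d, B) = Mul(2, B, Pow(Add(6, d), -1)) (Function('M')(d, B) = Mul(Mul(2, B), Pow(Add(6, d), -1)) = Mul(2, B, Pow(Add(6, d), -1)))
E = -14 (E = Add(-7, -7) = -14)
Function('R')(L, m) = Add(Pow(m, 2), Mul(-8, L)) (Function('R')(L, m) = Add(Mul(-8, L), Pow(m, 2)) = Add(Pow(m, 2), Mul(-8, L)))
Mul(147, Add(Function('R')(E, -6), Function('M')(-11, -9))) = Mul(147, Add(Add(Pow(-6, 2), Mul(-8, -14)), Mul(2, -9, Pow(Add(6, -11), -1)))) = Mul(147, Add(Add(36, 112), Mul(2, -9, Pow(-5, -1)))) = Mul(147, Add(148, Mul(2, -9, Rational(-1, 5)))) = Mul(147, Add(148, Rational(18, 5))) = Mul(147, Rational(758, 5)) = Rational(111426, 5)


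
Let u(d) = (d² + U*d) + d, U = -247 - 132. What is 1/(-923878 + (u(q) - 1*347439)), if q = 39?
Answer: -1/1284538 ≈ -7.7849e-7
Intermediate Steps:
U = -379
u(d) = d² - 378*d (u(d) = (d² - 379*d) + d = d² - 378*d)
1/(-923878 + (u(q) - 1*347439)) = 1/(-923878 + (39*(-378 + 39) - 1*347439)) = 1/(-923878 + (39*(-339) - 347439)) = 1/(-923878 + (-13221 - 347439)) = 1/(-923878 - 360660) = 1/(-1284538) = -1/1284538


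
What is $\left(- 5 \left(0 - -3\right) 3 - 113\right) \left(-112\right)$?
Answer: $17696$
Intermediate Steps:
$\left(- 5 \left(0 - -3\right) 3 - 113\right) \left(-112\right) = \left(- 5 \left(0 + 3\right) 3 - 113\right) \left(-112\right) = \left(\left(-5\right) 3 \cdot 3 - 113\right) \left(-112\right) = \left(\left(-15\right) 3 - 113\right) \left(-112\right) = \left(-45 - 113\right) \left(-112\right) = \left(-158\right) \left(-112\right) = 17696$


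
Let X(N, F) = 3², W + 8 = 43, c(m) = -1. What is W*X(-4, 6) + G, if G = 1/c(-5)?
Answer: 314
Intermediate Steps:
W = 35 (W = -8 + 43 = 35)
G = -1 (G = 1/(-1) = -1)
X(N, F) = 9
W*X(-4, 6) + G = 35*9 - 1 = 315 - 1 = 314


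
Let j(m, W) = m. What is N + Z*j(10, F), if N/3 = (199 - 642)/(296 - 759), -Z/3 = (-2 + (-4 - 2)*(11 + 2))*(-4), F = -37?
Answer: -4443471/463 ≈ -9597.1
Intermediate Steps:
Z = -960 (Z = -3*(-2 + (-4 - 2)*(11 + 2))*(-4) = -3*(-2 - 6*13)*(-4) = -3*(-2 - 78)*(-4) = -(-240)*(-4) = -3*320 = -960)
N = 1329/463 (N = 3*((199 - 642)/(296 - 759)) = 3*(-443/(-463)) = 3*(-443*(-1/463)) = 3*(443/463) = 1329/463 ≈ 2.8704)
N + Z*j(10, F) = 1329/463 - 960*10 = 1329/463 - 9600 = -4443471/463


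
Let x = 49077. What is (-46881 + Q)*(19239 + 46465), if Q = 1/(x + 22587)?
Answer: -27593051700379/8958 ≈ -3.0803e+9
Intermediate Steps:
Q = 1/71664 (Q = 1/(49077 + 22587) = 1/71664 ≈ 1.3954e-5)
(-46881 + Q)*(19239 + 46465) = (-46881 + 1/71664)*(19239 + 46465) = -3359679983/71664*65704 = -27593051700379/8958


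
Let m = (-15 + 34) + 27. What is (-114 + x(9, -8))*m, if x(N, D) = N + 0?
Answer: -4830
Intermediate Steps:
x(N, D) = N
m = 46 (m = 19 + 27 = 46)
(-114 + x(9, -8))*m = (-114 + 9)*46 = -105*46 = -4830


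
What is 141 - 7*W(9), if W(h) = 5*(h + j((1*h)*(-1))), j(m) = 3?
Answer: -279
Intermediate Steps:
W(h) = 15 + 5*h (W(h) = 5*(h + 3) = 5*(3 + h) = 15 + 5*h)
141 - 7*W(9) = 141 - 7*(15 + 5*9) = 141 - 7*(15 + 45) = 141 - 7*60 = 141 - 420 = -279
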